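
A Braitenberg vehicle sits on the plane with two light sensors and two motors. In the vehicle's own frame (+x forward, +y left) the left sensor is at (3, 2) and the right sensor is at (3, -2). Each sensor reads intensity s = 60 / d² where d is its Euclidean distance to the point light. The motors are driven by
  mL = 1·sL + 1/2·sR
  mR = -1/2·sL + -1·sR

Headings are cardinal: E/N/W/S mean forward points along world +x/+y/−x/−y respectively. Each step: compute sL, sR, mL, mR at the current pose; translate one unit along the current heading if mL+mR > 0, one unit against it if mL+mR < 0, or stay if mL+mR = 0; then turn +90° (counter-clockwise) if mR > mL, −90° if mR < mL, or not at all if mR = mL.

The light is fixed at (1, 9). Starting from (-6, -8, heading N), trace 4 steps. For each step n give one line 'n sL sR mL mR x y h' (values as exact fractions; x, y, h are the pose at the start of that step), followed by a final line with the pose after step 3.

n=0: pose=(-6,-8,N); sL=60/277, sR=60/221; mL=21570/61217, mR=-23250/61217; mL+mR=-1680/61217 → advance -1; mR−mL=-44820/61217 → turn -1·90°
n=1: pose=(-6,-9,E); sL=15/68, sR=15/104; mL=1035/3536, mR=-225/884; mL+mR=135/3536 → advance +1; mR−mL=-1935/3536 → turn -1·90°
n=2: pose=(-5,-9,S); sL=60/457, sR=12/101; mL=8802/46157, mR=-8514/46157; mL+mR=288/46157 → advance +1; mR−mL=-17316/46157 → turn -1·90°
n=3: pose=(-5,-10,W); sL=10/87, sR=6/37; mL=631/3219, mR=-707/3219; mL+mR=-76/3219 → advance -1; mR−mL=-446/1073 → turn -1·90°

0 60/277 60/221 21570/61217 -23250/61217 -6 -8 N
1 15/68 15/104 1035/3536 -225/884 -6 -9 E
2 60/457 12/101 8802/46157 -8514/46157 -5 -9 S
3 10/87 6/37 631/3219 -707/3219 -5 -10 W
final -4 -10 N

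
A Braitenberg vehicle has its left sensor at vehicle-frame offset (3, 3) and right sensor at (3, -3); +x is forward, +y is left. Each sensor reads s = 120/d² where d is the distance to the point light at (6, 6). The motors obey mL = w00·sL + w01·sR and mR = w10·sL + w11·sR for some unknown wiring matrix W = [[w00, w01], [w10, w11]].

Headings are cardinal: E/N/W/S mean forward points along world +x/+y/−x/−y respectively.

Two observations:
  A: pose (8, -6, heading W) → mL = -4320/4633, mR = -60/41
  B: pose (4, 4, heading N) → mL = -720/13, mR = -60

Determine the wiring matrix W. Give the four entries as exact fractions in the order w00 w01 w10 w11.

1 -1 0 -1

obs A: pose=(8,-6,W) → sL=60/113, sR=60/41, mL=-4320/4633, mR=-60/41
obs B: pose=(4,4,N) → sL=60/13, sR=60, mL=-720/13, mR=-60
sensor matrix S = [[60/113, 60/41], [60/13, 60]]; det S = 1512000/60229
solve [mL_A; mL_B] = S·[w00; w01] and [mR_A; mR_B] = S·[w10; w11]:
  w00 = 1, w01 = -1, w10 = 0, w11 = -1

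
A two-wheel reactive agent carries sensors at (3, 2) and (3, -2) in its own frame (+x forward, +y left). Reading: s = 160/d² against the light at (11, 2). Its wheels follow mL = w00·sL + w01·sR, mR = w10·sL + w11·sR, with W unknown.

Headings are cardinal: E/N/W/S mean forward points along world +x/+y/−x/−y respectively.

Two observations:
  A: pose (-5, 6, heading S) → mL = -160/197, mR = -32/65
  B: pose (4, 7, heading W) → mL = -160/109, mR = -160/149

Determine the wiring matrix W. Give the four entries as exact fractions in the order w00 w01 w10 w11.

obs A: pose=(-5,6,S) → sL=160/197, sR=32/65, mL=-160/197, mR=-32/65
obs B: pose=(4,7,W) → sL=160/109, sR=160/149, mL=-160/109, mR=-160/149
sensor matrix S = [[160/197, 32/65], [160/109, 160/149]]; det S = 6217728/41593201
solve [mL_A; mL_B] = S·[w00; w01] and [mR_A; mR_B] = S·[w10; w11]:
  w00 = -1, w01 = 0, w10 = 0, w11 = -1

-1 0 0 -1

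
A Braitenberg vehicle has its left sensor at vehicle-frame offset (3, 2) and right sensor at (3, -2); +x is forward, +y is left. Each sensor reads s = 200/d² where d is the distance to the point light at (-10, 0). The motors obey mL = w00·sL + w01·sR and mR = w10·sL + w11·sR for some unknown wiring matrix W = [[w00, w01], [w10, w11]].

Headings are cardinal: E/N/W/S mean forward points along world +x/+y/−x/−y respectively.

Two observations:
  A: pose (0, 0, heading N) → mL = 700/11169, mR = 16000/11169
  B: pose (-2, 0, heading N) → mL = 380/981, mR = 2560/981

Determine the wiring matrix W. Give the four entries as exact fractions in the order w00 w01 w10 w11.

obs A: pose=(0,0,N) → sL=200/73, sR=200/153, mL=700/11169, mR=16000/11169
obs B: pose=(-2,0,N) → sL=40/9, sR=200/109, mL=380/981, mR=2560/981
sensor matrix S = [[200/73, 200/153], [40/9, 200/109]]; det S = -8576000/10956789
solve [mL_A; mL_B] = S·[w00; w01] and [mR_A; mR_B] = S·[w10; w11]:
  w00 = 1/2, w01 = -1, w10 = 1, w11 = -1

1/2 -1 1 -1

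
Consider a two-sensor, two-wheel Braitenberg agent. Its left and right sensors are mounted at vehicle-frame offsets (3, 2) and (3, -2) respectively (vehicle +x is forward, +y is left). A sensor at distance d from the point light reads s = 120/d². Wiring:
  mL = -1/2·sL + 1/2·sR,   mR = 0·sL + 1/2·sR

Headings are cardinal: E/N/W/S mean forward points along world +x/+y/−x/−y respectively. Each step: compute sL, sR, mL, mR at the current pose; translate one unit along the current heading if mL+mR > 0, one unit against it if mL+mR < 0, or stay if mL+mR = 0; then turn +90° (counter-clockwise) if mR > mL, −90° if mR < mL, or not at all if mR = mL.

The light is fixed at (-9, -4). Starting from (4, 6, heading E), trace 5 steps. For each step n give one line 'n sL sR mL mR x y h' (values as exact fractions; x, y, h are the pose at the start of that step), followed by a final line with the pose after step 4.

0 3/10 3/8 3/80 3/16 4 6 E
1 120/313 24/85 -1344/26605 12/85 5 6 N
2 60/101 12/29 -264/2929 6/29 5 7 W
3 120/289 24/37 1248/10693 12/37 4 7 S
4 3/10 3/8 3/80 3/16 4 6 E
final 5 6 N

n=0: pose=(4,6,E); sL=3/10, sR=3/8; mL=3/80, mR=3/16; mL+mR=9/40 → advance +1; mR−mL=3/20 → turn +1·90°
n=1: pose=(5,6,N); sL=120/313, sR=24/85; mL=-1344/26605, mR=12/85; mL+mR=2412/26605 → advance +1; mR−mL=60/313 → turn +1·90°
n=2: pose=(5,7,W); sL=60/101, sR=12/29; mL=-264/2929, mR=6/29; mL+mR=342/2929 → advance +1; mR−mL=30/101 → turn +1·90°
n=3: pose=(4,7,S); sL=120/289, sR=24/37; mL=1248/10693, mR=12/37; mL+mR=4716/10693 → advance +1; mR−mL=60/289 → turn +1·90°
n=4: pose=(4,6,E); sL=3/10, sR=3/8; mL=3/80, mR=3/16; mL+mR=9/40 → advance +1; mR−mL=3/20 → turn +1·90°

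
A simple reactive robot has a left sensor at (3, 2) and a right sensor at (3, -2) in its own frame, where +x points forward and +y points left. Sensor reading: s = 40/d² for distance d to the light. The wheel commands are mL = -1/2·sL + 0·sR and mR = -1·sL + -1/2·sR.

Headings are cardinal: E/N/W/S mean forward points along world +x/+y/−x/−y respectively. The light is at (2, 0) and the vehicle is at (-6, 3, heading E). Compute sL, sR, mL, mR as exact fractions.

4/5 20/13 -2/5 -102/65

left sensor world pos  = (-3, 5); dL² = 50
right sensor world pos = (-3, 1); dR² = 26
sL = 40/50 = 4/5
sR = 40/26 = 20/13
mL = -1/2·sL + 0·sR = -2/5
mR = -1·sL + -1/2·sR = -102/65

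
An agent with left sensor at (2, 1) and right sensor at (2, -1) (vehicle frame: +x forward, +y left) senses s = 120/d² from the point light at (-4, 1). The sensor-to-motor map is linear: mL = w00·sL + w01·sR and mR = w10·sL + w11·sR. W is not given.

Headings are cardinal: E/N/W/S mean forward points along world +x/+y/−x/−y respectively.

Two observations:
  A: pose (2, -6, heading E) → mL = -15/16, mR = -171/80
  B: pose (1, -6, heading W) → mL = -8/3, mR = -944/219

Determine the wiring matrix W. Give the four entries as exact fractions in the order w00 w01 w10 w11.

obs A: pose=(2,-6,E) → sL=6/5, sR=15/16, mL=-15/16, mR=-171/80
obs B: pose=(1,-6,W) → sL=120/73, sR=8/3, mL=-8/3, mR=-944/219
sensor matrix S = [[6/5, 15/16], [120/73, 8/3]]; det S = 1211/730
solve [mL_A; mL_B] = S·[w00; w01] and [mR_A; mR_B] = S·[w10; w11]:
  w00 = 0, w01 = -1, w10 = -1, w11 = -1

0 -1 -1 -1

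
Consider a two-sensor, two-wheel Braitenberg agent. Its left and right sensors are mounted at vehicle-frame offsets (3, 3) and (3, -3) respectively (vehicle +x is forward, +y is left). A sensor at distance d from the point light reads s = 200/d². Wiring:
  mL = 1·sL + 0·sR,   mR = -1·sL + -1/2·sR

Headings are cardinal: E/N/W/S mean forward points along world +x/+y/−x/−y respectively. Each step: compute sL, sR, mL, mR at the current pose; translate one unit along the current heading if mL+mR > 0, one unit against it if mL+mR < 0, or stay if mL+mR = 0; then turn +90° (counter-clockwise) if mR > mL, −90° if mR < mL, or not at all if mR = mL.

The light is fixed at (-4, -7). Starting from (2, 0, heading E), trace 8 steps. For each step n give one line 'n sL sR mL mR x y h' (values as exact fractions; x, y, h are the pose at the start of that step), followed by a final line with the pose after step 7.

n=0: pose=(2,0,E); sL=200/181, sR=200/97; mL=200/181, mR=-37500/17557; mL+mR=-100/97 → advance -1; mR−mL=-56900/17557 → turn -1·90°
n=1: pose=(1,0,S); sL=5/2, sR=10; mL=5/2, mR=-15/2; mL+mR=-5 → advance -1; mR−mL=-10 → turn -1·90°
n=2: pose=(1,1,W); sL=200/29, sR=8/5; mL=200/29, mR=-1116/145; mL+mR=-4/5 → advance -1; mR−mL=-2116/145 → turn -1·90°
n=3: pose=(2,1,N); sL=20/13, sR=100/101; mL=20/13, mR=-2670/1313; mL+mR=-50/101 → advance -1; mR−mL=-4690/1313 → turn -1·90°
n=4: pose=(2,0,E); sL=200/181, sR=200/97; mL=200/181, mR=-37500/17557; mL+mR=-100/97 → advance -1; mR−mL=-56900/17557 → turn -1·90°
n=5: pose=(1,0,S); sL=5/2, sR=10; mL=5/2, mR=-15/2; mL+mR=-5 → advance -1; mR−mL=-10 → turn -1·90°
n=6: pose=(1,1,W); sL=200/29, sR=8/5; mL=200/29, mR=-1116/145; mL+mR=-4/5 → advance -1; mR−mL=-2116/145 → turn -1·90°
n=7: pose=(2,1,N); sL=20/13, sR=100/101; mL=20/13, mR=-2670/1313; mL+mR=-50/101 → advance -1; mR−mL=-4690/1313 → turn -1·90°

0 200/181 200/97 200/181 -37500/17557 2 0 E
1 5/2 10 5/2 -15/2 1 0 S
2 200/29 8/5 200/29 -1116/145 1 1 W
3 20/13 100/101 20/13 -2670/1313 2 1 N
4 200/181 200/97 200/181 -37500/17557 2 0 E
5 5/2 10 5/2 -15/2 1 0 S
6 200/29 8/5 200/29 -1116/145 1 1 W
7 20/13 100/101 20/13 -2670/1313 2 1 N
final 2 0 E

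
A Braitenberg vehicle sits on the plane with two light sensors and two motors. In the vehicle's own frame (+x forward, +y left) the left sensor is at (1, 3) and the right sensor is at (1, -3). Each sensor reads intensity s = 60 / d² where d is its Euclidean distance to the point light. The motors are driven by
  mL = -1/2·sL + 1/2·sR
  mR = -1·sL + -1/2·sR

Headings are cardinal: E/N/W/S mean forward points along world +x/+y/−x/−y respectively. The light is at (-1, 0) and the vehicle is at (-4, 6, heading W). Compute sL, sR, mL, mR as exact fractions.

left sensor world pos  = (-5, 3); dL² = 25
right sensor world pos = (-5, 9); dR² = 97
sL = 60/25 = 12/5
sR = 60/97 = 60/97
mL = -1/2·sL + 1/2·sR = -432/485
mR = -1·sL + -1/2·sR = -1314/485

12/5 60/97 -432/485 -1314/485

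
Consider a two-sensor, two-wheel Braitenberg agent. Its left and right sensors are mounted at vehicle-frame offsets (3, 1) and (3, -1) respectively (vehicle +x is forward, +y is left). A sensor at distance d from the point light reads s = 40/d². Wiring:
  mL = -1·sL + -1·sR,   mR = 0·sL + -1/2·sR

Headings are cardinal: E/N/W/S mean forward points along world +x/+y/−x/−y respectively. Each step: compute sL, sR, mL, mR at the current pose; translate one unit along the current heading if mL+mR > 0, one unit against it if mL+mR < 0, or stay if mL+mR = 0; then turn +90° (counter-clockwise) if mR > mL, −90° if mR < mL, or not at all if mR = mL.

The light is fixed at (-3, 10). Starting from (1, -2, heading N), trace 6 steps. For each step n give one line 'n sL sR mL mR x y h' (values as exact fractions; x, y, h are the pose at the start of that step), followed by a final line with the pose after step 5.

0 4/9 20/53 -392/477 -10/53 1 -2 N
1 40/197 8/29 -2736/5713 -4/29 1 -3 W
2 10/73 5/34 -705/2482 -5/68 2 -3 S
3 8/37 40/233 -3344/8621 -20/233 2 -2 E
4 4/9 20/53 -392/477 -10/53 1 -2 N
5 40/197 8/29 -2736/5713 -4/29 1 -3 W
final 2 -3 S

n=0: pose=(1,-2,N); sL=4/9, sR=20/53; mL=-392/477, mR=-10/53; mL+mR=-482/477 → advance -1; mR−mL=302/477 → turn +1·90°
n=1: pose=(1,-3,W); sL=40/197, sR=8/29; mL=-2736/5713, mR=-4/29; mL+mR=-3524/5713 → advance -1; mR−mL=1948/5713 → turn +1·90°
n=2: pose=(2,-3,S); sL=10/73, sR=5/34; mL=-705/2482, mR=-5/68; mL+mR=-1775/4964 → advance -1; mR−mL=1045/4964 → turn +1·90°
n=3: pose=(2,-2,E); sL=8/37, sR=40/233; mL=-3344/8621, mR=-20/233; mL+mR=-4084/8621 → advance -1; mR−mL=2604/8621 → turn +1·90°
n=4: pose=(1,-2,N); sL=4/9, sR=20/53; mL=-392/477, mR=-10/53; mL+mR=-482/477 → advance -1; mR−mL=302/477 → turn +1·90°
n=5: pose=(1,-3,W); sL=40/197, sR=8/29; mL=-2736/5713, mR=-4/29; mL+mR=-3524/5713 → advance -1; mR−mL=1948/5713 → turn +1·90°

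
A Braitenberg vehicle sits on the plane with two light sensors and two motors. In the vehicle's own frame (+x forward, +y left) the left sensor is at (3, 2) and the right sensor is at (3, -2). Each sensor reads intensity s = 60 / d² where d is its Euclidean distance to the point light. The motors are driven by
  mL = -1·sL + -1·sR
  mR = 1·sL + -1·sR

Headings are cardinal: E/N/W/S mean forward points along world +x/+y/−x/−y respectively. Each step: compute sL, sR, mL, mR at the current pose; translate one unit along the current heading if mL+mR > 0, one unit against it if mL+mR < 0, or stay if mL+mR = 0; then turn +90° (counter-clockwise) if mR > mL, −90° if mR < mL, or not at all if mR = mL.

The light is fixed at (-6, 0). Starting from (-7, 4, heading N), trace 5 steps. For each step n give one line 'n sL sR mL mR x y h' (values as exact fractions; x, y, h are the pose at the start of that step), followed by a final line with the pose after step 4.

0 30/29 6/5 -324/145 -24/145 -7 4 N
1 60/17 60/41 -3480/697 1440/697 -7 3 W
2 15 15 -30 0 -6 3 S
3 4/3 60/13 -232/39 -128/39 -6 4 E
4 30/29 6/5 -324/145 -24/145 -7 4 N
final -7 3 W

n=0: pose=(-7,4,N); sL=30/29, sR=6/5; mL=-324/145, mR=-24/145; mL+mR=-12/5 → advance -1; mR−mL=60/29 → turn +1·90°
n=1: pose=(-7,3,W); sL=60/17, sR=60/41; mL=-3480/697, mR=1440/697; mL+mR=-120/41 → advance -1; mR−mL=120/17 → turn +1·90°
n=2: pose=(-6,3,S); sL=15, sR=15; mL=-30, mR=0; mL+mR=-30 → advance -1; mR−mL=30 → turn +1·90°
n=3: pose=(-6,4,E); sL=4/3, sR=60/13; mL=-232/39, mR=-128/39; mL+mR=-120/13 → advance -1; mR−mL=8/3 → turn +1·90°
n=4: pose=(-7,4,N); sL=30/29, sR=6/5; mL=-324/145, mR=-24/145; mL+mR=-12/5 → advance -1; mR−mL=60/29 → turn +1·90°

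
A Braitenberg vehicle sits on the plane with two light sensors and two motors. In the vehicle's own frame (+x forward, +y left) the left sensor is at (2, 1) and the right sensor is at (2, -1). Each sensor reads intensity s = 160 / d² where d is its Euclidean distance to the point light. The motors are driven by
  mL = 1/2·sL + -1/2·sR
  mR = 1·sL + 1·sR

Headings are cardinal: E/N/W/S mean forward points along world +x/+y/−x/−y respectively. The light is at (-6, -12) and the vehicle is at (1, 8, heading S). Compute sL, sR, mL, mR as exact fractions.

left sensor world pos  = (2, 6); dL² = 388
right sensor world pos = (0, 6); dR² = 360
sL = 160/388 = 40/97
sR = 160/360 = 4/9
mL = 1/2·sL + -1/2·sR = -14/873
mR = 1·sL + 1·sR = 748/873

40/97 4/9 -14/873 748/873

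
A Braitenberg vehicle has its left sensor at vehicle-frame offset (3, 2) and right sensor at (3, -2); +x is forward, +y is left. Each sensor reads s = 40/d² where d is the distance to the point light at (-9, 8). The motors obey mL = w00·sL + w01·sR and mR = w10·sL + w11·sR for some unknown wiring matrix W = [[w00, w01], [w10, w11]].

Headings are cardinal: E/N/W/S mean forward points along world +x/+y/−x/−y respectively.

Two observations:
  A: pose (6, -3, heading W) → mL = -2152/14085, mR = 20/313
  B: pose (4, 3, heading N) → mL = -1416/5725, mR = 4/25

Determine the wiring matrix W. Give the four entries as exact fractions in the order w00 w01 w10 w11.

obs A: pose=(6,-3,W) → sL=40/313, sR=8/45, mL=-2152/14085, mR=20/313
obs B: pose=(4,3,N) → sL=8/25, sR=40/229, mL=-1416/5725, mR=4/25
sensor matrix S = [[40/313, 8/45], [8/25, 40/229]]; det S = -2787328/80636625
solve [mL_A; mL_B] = S·[w00; w01] and [mR_A; mR_B] = S·[w10; w11]:
  w00 = -1/2, w01 = -1/2, w10 = 1/2, w11 = 0

-1/2 -1/2 1/2 0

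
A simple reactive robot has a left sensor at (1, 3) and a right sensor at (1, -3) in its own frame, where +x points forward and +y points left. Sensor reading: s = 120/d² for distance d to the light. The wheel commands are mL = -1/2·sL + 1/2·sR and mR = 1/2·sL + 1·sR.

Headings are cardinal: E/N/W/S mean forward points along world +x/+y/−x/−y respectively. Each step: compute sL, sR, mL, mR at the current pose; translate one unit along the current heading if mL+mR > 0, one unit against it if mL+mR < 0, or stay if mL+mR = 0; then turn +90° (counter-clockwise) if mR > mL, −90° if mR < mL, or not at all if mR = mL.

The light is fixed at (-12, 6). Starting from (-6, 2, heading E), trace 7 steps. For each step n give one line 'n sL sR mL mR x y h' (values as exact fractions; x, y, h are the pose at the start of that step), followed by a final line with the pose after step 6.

0 12/5 60/49 -144/245 594/245 -6 2 E
1 24/5 120/109 -1008/545 1908/545 -5 2 N
2 5/3 10/3 5/6 25/6 -5 3 W
3 120/97 24/5 864/485 2628/485 -6 3 S
4 12/5 60/49 -144/245 594/245 -6 2 E
5 24/5 120/109 -1008/545 1908/545 -5 2 N
6 5/3 10/3 5/6 25/6 -5 3 W
final -6 3 S

n=0: pose=(-6,2,E); sL=12/5, sR=60/49; mL=-144/245, mR=594/245; mL+mR=90/49 → advance +1; mR−mL=738/245 → turn +1·90°
n=1: pose=(-5,2,N); sL=24/5, sR=120/109; mL=-1008/545, mR=1908/545; mL+mR=180/109 → advance +1; mR−mL=2916/545 → turn +1·90°
n=2: pose=(-5,3,W); sL=5/3, sR=10/3; mL=5/6, mR=25/6; mL+mR=5 → advance +1; mR−mL=10/3 → turn +1·90°
n=3: pose=(-6,3,S); sL=120/97, sR=24/5; mL=864/485, mR=2628/485; mL+mR=36/5 → advance +1; mR−mL=1764/485 → turn +1·90°
n=4: pose=(-6,2,E); sL=12/5, sR=60/49; mL=-144/245, mR=594/245; mL+mR=90/49 → advance +1; mR−mL=738/245 → turn +1·90°
n=5: pose=(-5,2,N); sL=24/5, sR=120/109; mL=-1008/545, mR=1908/545; mL+mR=180/109 → advance +1; mR−mL=2916/545 → turn +1·90°
n=6: pose=(-5,3,W); sL=5/3, sR=10/3; mL=5/6, mR=25/6; mL+mR=5 → advance +1; mR−mL=10/3 → turn +1·90°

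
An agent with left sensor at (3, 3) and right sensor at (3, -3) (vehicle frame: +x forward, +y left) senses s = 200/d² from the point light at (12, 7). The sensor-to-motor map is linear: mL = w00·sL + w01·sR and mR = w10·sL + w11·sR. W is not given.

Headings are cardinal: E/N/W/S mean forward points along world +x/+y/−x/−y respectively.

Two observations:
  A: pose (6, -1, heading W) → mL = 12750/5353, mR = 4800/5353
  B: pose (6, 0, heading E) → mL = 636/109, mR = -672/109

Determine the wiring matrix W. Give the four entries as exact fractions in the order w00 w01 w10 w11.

1/2 1 -1 1

obs A: pose=(6,-1,W) → sL=100/101, sR=100/53, mL=12750/5353, mR=4800/5353
obs B: pose=(6,0,E) → sL=8, sR=200/109, mL=636/109, mR=-672/109
sensor matrix S = [[100/101, 100/53], [8, 200/109]]; det S = -7747200/583477
solve [mL_A; mL_B] = S·[w00; w01] and [mR_A; mR_B] = S·[w10; w11]:
  w00 = 1/2, w01 = 1, w10 = -1, w11 = 1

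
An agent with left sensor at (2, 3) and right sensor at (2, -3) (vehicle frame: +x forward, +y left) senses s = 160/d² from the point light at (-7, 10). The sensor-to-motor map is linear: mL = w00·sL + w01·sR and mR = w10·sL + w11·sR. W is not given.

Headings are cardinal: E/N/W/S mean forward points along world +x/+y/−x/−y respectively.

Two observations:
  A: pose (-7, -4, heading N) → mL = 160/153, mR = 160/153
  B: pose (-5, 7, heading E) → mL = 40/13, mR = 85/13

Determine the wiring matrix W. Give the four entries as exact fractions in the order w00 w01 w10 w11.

obs A: pose=(-7,-4,N) → sL=160/153, sR=160/153, mL=160/153, mR=160/153
obs B: pose=(-5,7,E) → sL=10, sR=40/13, mL=40/13, mR=85/13
sensor matrix S = [[160/153, 160/153], [10, 40/13]]; det S = -1600/221
solve [mL_A; mL_B] = S·[w00; w01] and [mR_A; mR_B] = S·[w10; w11]:
  w00 = 0, w01 = 1, w10 = 1/2, w11 = 1/2

0 1 1/2 1/2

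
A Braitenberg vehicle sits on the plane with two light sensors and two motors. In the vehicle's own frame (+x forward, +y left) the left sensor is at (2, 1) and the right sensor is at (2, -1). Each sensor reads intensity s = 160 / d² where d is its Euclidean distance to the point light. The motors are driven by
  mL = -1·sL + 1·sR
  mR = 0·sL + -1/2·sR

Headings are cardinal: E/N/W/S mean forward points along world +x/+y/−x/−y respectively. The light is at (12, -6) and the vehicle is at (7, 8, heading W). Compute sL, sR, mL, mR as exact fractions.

80/109 80/137 -2240/14933 -40/137

left sensor world pos  = (5, 7); dL² = 218
right sensor world pos = (5, 9); dR² = 274
sL = 160/218 = 80/109
sR = 160/274 = 80/137
mL = -1·sL + 1·sR = -2240/14933
mR = 0·sL + -1/2·sR = -40/137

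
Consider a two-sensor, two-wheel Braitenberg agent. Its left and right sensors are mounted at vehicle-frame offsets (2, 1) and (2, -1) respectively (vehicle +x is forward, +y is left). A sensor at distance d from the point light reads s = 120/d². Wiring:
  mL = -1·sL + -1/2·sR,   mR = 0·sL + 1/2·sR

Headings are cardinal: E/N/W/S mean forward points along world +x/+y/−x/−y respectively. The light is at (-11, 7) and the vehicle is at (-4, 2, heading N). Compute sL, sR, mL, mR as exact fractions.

left sensor world pos  = (-5, 4); dL² = 45
right sensor world pos = (-3, 4); dR² = 73
sL = 120/45 = 8/3
sR = 120/73 = 120/73
mL = -1·sL + -1/2·sR = -764/219
mR = 0·sL + 1/2·sR = 60/73

8/3 120/73 -764/219 60/73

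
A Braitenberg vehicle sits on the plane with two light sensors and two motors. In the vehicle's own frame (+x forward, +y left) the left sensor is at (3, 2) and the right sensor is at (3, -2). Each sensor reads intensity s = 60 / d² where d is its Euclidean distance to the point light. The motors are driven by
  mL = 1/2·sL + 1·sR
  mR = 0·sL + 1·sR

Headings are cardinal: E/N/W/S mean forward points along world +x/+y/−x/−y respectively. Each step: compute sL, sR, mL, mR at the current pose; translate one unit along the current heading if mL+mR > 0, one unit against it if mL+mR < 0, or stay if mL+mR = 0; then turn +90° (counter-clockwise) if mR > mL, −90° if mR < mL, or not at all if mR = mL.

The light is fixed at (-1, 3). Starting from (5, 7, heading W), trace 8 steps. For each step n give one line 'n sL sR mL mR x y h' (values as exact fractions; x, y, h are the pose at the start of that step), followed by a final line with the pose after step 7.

n=0: pose=(5,7,W); sL=60/13, sR=4/3; mL=142/39, mR=4/3; mL+mR=194/39 → advance +1; mR−mL=-30/13 → turn -1·90°
n=1: pose=(4,7,N); sL=30/29, sR=30/49; mL=1605/1421, mR=30/49; mL+mR=2475/1421 → advance +1; mR−mL=-15/29 → turn -1·90°
n=2: pose=(4,8,E); sL=60/113, sR=60/73; mL=8970/8249, mR=60/73; mL+mR=15750/8249 → advance +1; mR−mL=-30/113 → turn -1·90°
n=3: pose=(5,8,S); sL=15/17, sR=3; mL=117/34, mR=3; mL+mR=219/34 → advance +1; mR−mL=-15/34 → turn -1·90°
n=4: pose=(5,7,W); sL=60/13, sR=4/3; mL=142/39, mR=4/3; mL+mR=194/39 → advance +1; mR−mL=-30/13 → turn -1·90°
n=5: pose=(4,7,N); sL=30/29, sR=30/49; mL=1605/1421, mR=30/49; mL+mR=2475/1421 → advance +1; mR−mL=-15/29 → turn -1·90°
n=6: pose=(4,8,E); sL=60/113, sR=60/73; mL=8970/8249, mR=60/73; mL+mR=15750/8249 → advance +1; mR−mL=-30/113 → turn -1·90°
n=7: pose=(5,8,S); sL=15/17, sR=3; mL=117/34, mR=3; mL+mR=219/34 → advance +1; mR−mL=-15/34 → turn -1·90°

0 60/13 4/3 142/39 4/3 5 7 W
1 30/29 30/49 1605/1421 30/49 4 7 N
2 60/113 60/73 8970/8249 60/73 4 8 E
3 15/17 3 117/34 3 5 8 S
4 60/13 4/3 142/39 4/3 5 7 W
5 30/29 30/49 1605/1421 30/49 4 7 N
6 60/113 60/73 8970/8249 60/73 4 8 E
7 15/17 3 117/34 3 5 8 S
final 5 7 W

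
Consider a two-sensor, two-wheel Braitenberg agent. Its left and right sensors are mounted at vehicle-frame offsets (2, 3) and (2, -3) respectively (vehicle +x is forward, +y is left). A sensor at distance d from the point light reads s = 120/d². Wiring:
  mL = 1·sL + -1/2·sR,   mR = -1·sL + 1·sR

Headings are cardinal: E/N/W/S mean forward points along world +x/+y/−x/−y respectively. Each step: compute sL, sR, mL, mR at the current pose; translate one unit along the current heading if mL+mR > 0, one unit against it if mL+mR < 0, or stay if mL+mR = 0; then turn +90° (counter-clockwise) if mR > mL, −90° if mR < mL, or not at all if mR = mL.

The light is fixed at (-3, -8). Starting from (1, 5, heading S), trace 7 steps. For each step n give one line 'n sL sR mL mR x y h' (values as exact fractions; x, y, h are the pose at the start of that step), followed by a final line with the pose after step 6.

0 12/17 60/61 222/1037 288/1037 1 5 S
1 40/87 40/39 -20/377 640/1131 1 4 E
2 3/5 6/13 24/65 -9/65 2 4 N
3 24/61 120/149 -84/9089 3744/9089 2 5 E
4 20/39 20/51 70/221 -80/663 3 5 N
5 120/353 24/37 204/13061 4032/13061 3 6 E
6 15/34 30/89 825/3026 -315/3026 4 6 N
final 4 7 E

n=0: pose=(1,5,S); sL=12/17, sR=60/61; mL=222/1037, mR=288/1037; mL+mR=30/61 → advance +1; mR−mL=66/1037 → turn +1·90°
n=1: pose=(1,4,E); sL=40/87, sR=40/39; mL=-20/377, mR=640/1131; mL+mR=20/39 → advance +1; mR−mL=700/1131 → turn +1·90°
n=2: pose=(2,4,N); sL=3/5, sR=6/13; mL=24/65, mR=-9/65; mL+mR=3/13 → advance +1; mR−mL=-33/65 → turn -1·90°
n=3: pose=(2,5,E); sL=24/61, sR=120/149; mL=-84/9089, mR=3744/9089; mL+mR=60/149 → advance +1; mR−mL=3828/9089 → turn +1·90°
n=4: pose=(3,5,N); sL=20/39, sR=20/51; mL=70/221, mR=-80/663; mL+mR=10/51 → advance +1; mR−mL=-290/663 → turn -1·90°
n=5: pose=(3,6,E); sL=120/353, sR=24/37; mL=204/13061, mR=4032/13061; mL+mR=12/37 → advance +1; mR−mL=3828/13061 → turn +1·90°
n=6: pose=(4,6,N); sL=15/34, sR=30/89; mL=825/3026, mR=-315/3026; mL+mR=15/89 → advance +1; mR−mL=-570/1513 → turn -1·90°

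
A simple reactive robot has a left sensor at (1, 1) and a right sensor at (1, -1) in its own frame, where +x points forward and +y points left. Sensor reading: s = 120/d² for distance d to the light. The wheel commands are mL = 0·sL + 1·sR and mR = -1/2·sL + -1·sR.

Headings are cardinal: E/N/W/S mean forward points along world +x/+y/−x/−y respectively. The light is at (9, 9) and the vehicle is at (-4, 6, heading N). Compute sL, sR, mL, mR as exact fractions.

3/5 30/37 30/37 -411/370

left sensor world pos  = (-5, 7); dL² = 200
right sensor world pos = (-3, 7); dR² = 148
sL = 120/200 = 3/5
sR = 120/148 = 30/37
mL = 0·sL + 1·sR = 30/37
mR = -1/2·sL + -1·sR = -411/370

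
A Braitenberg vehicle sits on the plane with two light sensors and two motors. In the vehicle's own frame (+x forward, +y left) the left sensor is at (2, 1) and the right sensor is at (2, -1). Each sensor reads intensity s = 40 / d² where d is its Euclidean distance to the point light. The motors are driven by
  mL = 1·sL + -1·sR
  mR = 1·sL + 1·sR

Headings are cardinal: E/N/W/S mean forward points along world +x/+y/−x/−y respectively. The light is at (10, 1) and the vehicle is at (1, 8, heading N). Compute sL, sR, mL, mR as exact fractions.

40/181 8/29 -288/5249 2608/5249

left sensor world pos  = (0, 10); dL² = 181
right sensor world pos = (2, 10); dR² = 145
sL = 40/181 = 40/181
sR = 40/145 = 8/29
mL = 1·sL + -1·sR = -288/5249
mR = 1·sL + 1·sR = 2608/5249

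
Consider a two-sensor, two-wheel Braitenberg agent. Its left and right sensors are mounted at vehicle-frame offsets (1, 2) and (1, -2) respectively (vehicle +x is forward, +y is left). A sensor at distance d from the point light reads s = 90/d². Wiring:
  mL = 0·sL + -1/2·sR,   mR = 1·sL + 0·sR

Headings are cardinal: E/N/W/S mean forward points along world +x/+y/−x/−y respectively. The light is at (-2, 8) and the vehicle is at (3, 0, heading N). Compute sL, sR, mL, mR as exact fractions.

left sensor world pos  = (1, 1); dL² = 58
right sensor world pos = (5, 1); dR² = 98
sL = 90/58 = 45/29
sR = 90/98 = 45/49
mL = 0·sL + -1/2·sR = -45/98
mR = 1·sL + 0·sR = 45/29

45/29 45/49 -45/98 45/29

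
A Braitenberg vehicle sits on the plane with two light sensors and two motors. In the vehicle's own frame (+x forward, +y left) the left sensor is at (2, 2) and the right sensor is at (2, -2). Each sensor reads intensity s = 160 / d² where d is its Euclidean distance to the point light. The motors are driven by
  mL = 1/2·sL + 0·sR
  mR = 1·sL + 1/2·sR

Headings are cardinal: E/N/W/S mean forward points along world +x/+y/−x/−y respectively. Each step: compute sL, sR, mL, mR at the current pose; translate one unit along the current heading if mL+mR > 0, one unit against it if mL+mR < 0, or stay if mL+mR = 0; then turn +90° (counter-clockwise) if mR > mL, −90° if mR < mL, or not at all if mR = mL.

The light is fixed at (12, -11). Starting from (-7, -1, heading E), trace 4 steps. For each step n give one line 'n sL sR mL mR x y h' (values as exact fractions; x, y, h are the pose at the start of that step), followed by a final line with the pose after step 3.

n=0: pose=(-7,-1,E); sL=160/433, sR=160/353; mL=80/433, mR=91120/152849; mL+mR=119360/152849 → advance +1; mR−mL=62880/152849 → turn +1·90°
n=1: pose=(-6,-1,N); sL=5/17, sR=2/5; mL=5/34, mR=42/85; mL+mR=109/170 → advance +1; mR−mL=59/170 → turn +1·90°
n=2: pose=(-6,0,W); sL=160/481, sR=160/569; mL=80/481, mR=129520/273689; mL+mR=175040/273689 → advance +1; mR−mL=84000/273689 → turn +1·90°
n=3: pose=(-7,0,S); sL=16/37, sR=80/261; mL=8/37, mR=5656/9657; mL+mR=7744/9657 → advance +1; mR−mL=3568/9657 → turn +1·90°

0 160/433 160/353 80/433 91120/152849 -7 -1 E
1 5/17 2/5 5/34 42/85 -6 -1 N
2 160/481 160/569 80/481 129520/273689 -6 0 W
3 16/37 80/261 8/37 5656/9657 -7 0 S
final -7 -1 E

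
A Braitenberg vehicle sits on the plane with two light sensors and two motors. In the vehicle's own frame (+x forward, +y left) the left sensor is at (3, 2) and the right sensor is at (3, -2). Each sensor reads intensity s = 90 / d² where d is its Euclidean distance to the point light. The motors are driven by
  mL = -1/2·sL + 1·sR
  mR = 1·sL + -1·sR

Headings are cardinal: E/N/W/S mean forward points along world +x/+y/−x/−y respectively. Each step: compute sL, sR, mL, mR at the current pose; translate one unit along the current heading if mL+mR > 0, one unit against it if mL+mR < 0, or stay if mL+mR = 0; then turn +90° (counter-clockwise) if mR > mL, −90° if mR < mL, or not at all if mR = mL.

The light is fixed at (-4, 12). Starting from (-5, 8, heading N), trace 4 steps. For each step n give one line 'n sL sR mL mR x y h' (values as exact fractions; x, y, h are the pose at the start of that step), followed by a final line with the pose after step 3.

n=0: pose=(-5,8,N); sL=9, sR=45; mL=81/2, mR=-36; mL+mR=9/2 → advance +1; mR−mL=-153/2 → turn -1·90°
n=1: pose=(-5,9,E); sL=18, sR=90/29; mL=-171/29, mR=432/29; mL+mR=9 → advance +1; mR−mL=603/29 → turn +1·90°
n=2: pose=(-4,9,N); sL=45/2, sR=45/2; mL=45/4, mR=0; mL+mR=45/4 → advance +1; mR−mL=-45/4 → turn -1·90°
n=3: pose=(-4,10,E); sL=10, sR=18/5; mL=-7/5, mR=32/5; mL+mR=5 → advance +1; mR−mL=39/5 → turn +1·90°

0 9 45 81/2 -36 -5 8 N
1 18 90/29 -171/29 432/29 -5 9 E
2 45/2 45/2 45/4 0 -4 9 N
3 10 18/5 -7/5 32/5 -4 10 E
final -3 10 N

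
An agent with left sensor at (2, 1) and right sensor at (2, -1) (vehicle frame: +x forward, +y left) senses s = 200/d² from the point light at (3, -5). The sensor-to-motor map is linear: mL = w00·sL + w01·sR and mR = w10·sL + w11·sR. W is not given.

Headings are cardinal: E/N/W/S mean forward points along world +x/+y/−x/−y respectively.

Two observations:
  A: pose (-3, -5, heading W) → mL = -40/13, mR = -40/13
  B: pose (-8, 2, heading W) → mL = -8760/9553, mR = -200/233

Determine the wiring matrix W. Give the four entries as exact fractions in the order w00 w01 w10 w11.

obs A: pose=(-3,-5,W) → sL=40/13, sR=40/13, mL=-40/13, mR=-40/13
obs B: pose=(-8,2,W) → sL=40/41, sR=200/233, mL=-8760/9553, mR=-200/233
sensor matrix S = [[40/13, 40/13], [40/41, 200/233]]; det S = -44800/124189
solve [mL_A; mL_B] = S·[w00; w01] and [mR_A; mR_B] = S·[w10; w11]:
  w00 = -1/2, w01 = -1/2, w10 = 0, w11 = -1

-1/2 -1/2 0 -1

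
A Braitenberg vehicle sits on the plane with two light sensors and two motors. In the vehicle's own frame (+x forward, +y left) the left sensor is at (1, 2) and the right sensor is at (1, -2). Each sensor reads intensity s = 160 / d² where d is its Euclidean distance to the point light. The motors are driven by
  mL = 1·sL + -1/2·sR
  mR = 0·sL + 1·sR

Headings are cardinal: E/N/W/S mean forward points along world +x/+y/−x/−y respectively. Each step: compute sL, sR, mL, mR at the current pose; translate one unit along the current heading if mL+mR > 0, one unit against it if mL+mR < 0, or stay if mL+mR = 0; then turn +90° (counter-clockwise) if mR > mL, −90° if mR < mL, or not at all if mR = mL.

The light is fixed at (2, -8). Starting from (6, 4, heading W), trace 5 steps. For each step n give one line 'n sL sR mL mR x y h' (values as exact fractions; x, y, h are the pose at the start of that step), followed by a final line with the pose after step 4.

n=0: pose=(6,4,W); sL=160/109, sR=32/41; mL=4816/4469, mR=32/41; mL+mR=8304/4469 → advance +1; mR−mL=-1328/4469 → turn -1·90°
n=1: pose=(5,4,N); sL=16/17, sR=80/97; mL=872/1649, mR=80/97; mL+mR=2232/1649 → advance +1; mR−mL=488/1649 → turn +1·90°
n=2: pose=(5,5,W); sL=32/25, sR=160/229; mL=5328/5725, mR=160/229; mL+mR=9328/5725 → advance +1; mR−mL=-1328/5725 → turn -1·90°
n=3: pose=(4,5,N); sL=40/49, sR=40/53; mL=1140/2597, mR=40/53; mL+mR=3100/2597 → advance +1; mR−mL=820/2597 → turn +1·90°
n=4: pose=(4,6,W); sL=32/29, sR=160/257; mL=5904/7453, mR=160/257; mL+mR=10544/7453 → advance +1; mR−mL=-1264/7453 → turn -1·90°

0 160/109 32/41 4816/4469 32/41 6 4 W
1 16/17 80/97 872/1649 80/97 5 4 N
2 32/25 160/229 5328/5725 160/229 5 5 W
3 40/49 40/53 1140/2597 40/53 4 5 N
4 32/29 160/257 5904/7453 160/257 4 6 W
final 3 6 N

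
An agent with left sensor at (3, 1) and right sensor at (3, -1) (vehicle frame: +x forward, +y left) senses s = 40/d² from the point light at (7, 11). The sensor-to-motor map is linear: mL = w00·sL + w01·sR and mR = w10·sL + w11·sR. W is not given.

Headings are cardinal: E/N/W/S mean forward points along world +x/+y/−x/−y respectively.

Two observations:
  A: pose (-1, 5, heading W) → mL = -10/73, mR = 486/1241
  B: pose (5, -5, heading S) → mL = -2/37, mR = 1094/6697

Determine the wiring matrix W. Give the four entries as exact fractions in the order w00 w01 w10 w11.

0 -1/2 1/2 1

obs A: pose=(-1,5,W) → sL=4/17, sR=20/73, mL=-10/73, mR=486/1241
obs B: pose=(5,-5,S) → sL=20/181, sR=4/37, mL=-2/37, mR=1094/6697
sensor matrix S = [[4/17, 20/73], [20/181, 4/37]]; det S = -40192/8310977
solve [mL_A; mL_B] = S·[w00; w01] and [mR_A; mR_B] = S·[w10; w11]:
  w00 = 0, w01 = -1/2, w10 = 1/2, w11 = 1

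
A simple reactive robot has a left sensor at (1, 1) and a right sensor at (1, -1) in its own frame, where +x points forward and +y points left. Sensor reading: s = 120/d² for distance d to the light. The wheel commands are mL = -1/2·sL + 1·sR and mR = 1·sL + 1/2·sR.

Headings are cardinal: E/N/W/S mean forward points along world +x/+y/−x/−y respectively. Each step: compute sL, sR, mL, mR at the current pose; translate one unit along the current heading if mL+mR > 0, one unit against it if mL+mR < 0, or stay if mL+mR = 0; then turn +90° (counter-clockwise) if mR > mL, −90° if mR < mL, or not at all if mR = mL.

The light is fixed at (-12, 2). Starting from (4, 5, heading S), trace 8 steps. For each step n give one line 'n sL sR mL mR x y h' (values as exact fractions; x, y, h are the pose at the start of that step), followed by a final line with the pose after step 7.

0 120/293 120/229 21420/67097 45060/67097 4 5 S
1 60/149 12/29 918/4321 2634/4321 4 4 E
2 24/53 40/111 788/5883 3724/5883 5 4 N
3 6/13 15/34 93/442 603/884 5 5 W
4 120/293 120/229 21420/67097 45060/67097 4 5 S
5 60/149 12/29 918/4321 2634/4321 4 4 E
6 24/53 40/111 788/5883 3724/5883 5 4 N
7 6/13 15/34 93/442 603/884 5 5 W
final 4 5 S

n=0: pose=(4,5,S); sL=120/293, sR=120/229; mL=21420/67097, mR=45060/67097; mL+mR=66480/67097 → advance +1; mR−mL=23640/67097 → turn +1·90°
n=1: pose=(4,4,E); sL=60/149, sR=12/29; mL=918/4321, mR=2634/4321; mL+mR=3552/4321 → advance +1; mR−mL=1716/4321 → turn +1·90°
n=2: pose=(5,4,N); sL=24/53, sR=40/111; mL=788/5883, mR=3724/5883; mL+mR=1504/1961 → advance +1; mR−mL=2936/5883 → turn +1·90°
n=3: pose=(5,5,W); sL=6/13, sR=15/34; mL=93/442, mR=603/884; mL+mR=789/884 → advance +1; mR−mL=417/884 → turn +1·90°
n=4: pose=(4,5,S); sL=120/293, sR=120/229; mL=21420/67097, mR=45060/67097; mL+mR=66480/67097 → advance +1; mR−mL=23640/67097 → turn +1·90°
n=5: pose=(4,4,E); sL=60/149, sR=12/29; mL=918/4321, mR=2634/4321; mL+mR=3552/4321 → advance +1; mR−mL=1716/4321 → turn +1·90°
n=6: pose=(5,4,N); sL=24/53, sR=40/111; mL=788/5883, mR=3724/5883; mL+mR=1504/1961 → advance +1; mR−mL=2936/5883 → turn +1·90°
n=7: pose=(5,5,W); sL=6/13, sR=15/34; mL=93/442, mR=603/884; mL+mR=789/884 → advance +1; mR−mL=417/884 → turn +1·90°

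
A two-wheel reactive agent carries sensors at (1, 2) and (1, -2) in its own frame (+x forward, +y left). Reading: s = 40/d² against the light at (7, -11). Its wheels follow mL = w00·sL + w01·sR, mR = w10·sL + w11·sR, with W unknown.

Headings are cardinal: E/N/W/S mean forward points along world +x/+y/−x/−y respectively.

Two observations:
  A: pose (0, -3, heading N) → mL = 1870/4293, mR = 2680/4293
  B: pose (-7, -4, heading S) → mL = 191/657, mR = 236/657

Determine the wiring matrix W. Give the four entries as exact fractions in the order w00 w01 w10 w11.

1 1/2 1 1

obs A: pose=(0,-3,N) → sL=20/81, sR=20/53, mL=1870/4293, mR=2680/4293
obs B: pose=(-7,-4,S) → sL=2/9, sR=10/73, mL=191/657, mR=236/657
sensor matrix S = [[20/81, 20/53], [2/9, 10/73]]; det S = -15680/313389
solve [mL_A; mL_B] = S·[w00; w01] and [mR_A; mR_B] = S·[w10; w11]:
  w00 = 1, w01 = 1/2, w10 = 1, w11 = 1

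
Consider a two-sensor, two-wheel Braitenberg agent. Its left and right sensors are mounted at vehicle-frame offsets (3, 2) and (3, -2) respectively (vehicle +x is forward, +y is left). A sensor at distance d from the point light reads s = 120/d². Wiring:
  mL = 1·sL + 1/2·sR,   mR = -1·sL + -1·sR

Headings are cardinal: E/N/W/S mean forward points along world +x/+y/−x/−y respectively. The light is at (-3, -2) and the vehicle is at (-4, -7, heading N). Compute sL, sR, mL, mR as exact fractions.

left sensor world pos  = (-6, -4); dL² = 13
right sensor world pos = (-2, -4); dR² = 5
sL = 120/13 = 120/13
sR = 120/5 = 24
mL = 1·sL + 1/2·sR = 276/13
mR = -1·sL + -1·sR = -432/13

120/13 24 276/13 -432/13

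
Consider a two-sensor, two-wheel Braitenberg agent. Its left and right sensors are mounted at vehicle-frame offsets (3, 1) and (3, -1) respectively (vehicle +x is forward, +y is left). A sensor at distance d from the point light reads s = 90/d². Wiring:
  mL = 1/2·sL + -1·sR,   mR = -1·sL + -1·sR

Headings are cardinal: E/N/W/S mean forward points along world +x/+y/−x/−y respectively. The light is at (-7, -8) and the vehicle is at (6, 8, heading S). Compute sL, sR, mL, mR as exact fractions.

left sensor world pos  = (7, 5); dL² = 365
right sensor world pos = (5, 5); dR² = 313
sL = 90/365 = 18/73
sR = 90/313 = 90/313
mL = 1/2·sL + -1·sR = -3753/22849
mR = -1·sL + -1·sR = -12204/22849

18/73 90/313 -3753/22849 -12204/22849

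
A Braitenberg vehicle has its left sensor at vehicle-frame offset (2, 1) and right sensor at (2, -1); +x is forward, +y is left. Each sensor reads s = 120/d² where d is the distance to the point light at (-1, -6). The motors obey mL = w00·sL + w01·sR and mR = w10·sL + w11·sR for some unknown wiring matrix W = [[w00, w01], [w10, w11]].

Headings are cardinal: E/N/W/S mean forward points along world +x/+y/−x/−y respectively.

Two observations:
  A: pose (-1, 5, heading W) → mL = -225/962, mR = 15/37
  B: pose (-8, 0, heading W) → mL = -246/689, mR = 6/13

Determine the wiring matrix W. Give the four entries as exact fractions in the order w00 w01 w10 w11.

obs A: pose=(-1,5,W) → sL=15/13, sR=30/37, mL=-225/962, mR=15/37
obs B: pose=(-8,0,W) → sL=60/53, sR=12/13, mL=-246/689, mR=6/13
sensor matrix S = [[15/13, 30/37], [60/53, 12/13]]; det S = 48780/331409
solve [mL_A; mL_B] = S·[w00; w01] and [mR_A; mR_B] = S·[w10; w11]:
  w00 = 1/2, w01 = -1, w10 = 0, w11 = 1/2

1/2 -1 0 1/2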